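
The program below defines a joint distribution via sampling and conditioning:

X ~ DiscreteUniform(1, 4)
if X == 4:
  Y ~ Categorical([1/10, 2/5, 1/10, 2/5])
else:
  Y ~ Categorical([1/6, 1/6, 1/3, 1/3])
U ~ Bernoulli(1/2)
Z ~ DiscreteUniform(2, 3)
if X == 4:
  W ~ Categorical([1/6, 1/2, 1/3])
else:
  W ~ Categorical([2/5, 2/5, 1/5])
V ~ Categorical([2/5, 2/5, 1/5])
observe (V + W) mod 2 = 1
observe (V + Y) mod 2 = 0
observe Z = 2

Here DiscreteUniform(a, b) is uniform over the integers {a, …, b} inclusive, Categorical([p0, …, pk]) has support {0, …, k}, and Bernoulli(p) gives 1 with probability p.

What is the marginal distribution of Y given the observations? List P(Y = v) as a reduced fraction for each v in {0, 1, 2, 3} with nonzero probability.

Enumerate traces; 64 have nonzero weight after conditioning:
  (X=1, Y=0, U=0, Z=2, W=1, V=0) weight 1/600
  (X=1, Y=0, U=0, Z=2, W=1, V=2) weight 1/1200
  (X=1, Y=0, U=1, Z=2, W=1, V=0) weight 1/600
  (X=1, Y=0, U=1, Z=2, W=1, V=2) weight 1/1200
  (X=1, Y=1, U=0, Z=2, W=0, V=1) weight 1/600
  (X=1, Y=1, U=0, Z=2, W=2, V=1) weight 1/1200
  (X=1, Y=1, U=1, Z=2, W=0, V=1) weight 1/600
  (X=1, Y=1, U=1, Z=2, W=2, V=1) weight 1/1200
  (X=1, Y=2, U=0, Z=2, W=1, V=0) weight 1/300
  (X=1, Y=3, U=0, Z=2, W=0, V=1) weight 1/300
  … 54 more
Group by Y:
  weight(Y=0) = 3/160
  weight(Y=1) = 1/40
  weight(Y=2) = 27/800
  weight(Y=3) = 1/25
Total weight = 3/160 + 1/40 + 27/800 + 1/25 = 47/400
P(Y=0 | obs) = 3/160 / 47/400 = 15/94
P(Y=1 | obs) = 1/40 / 47/400 = 10/47
P(Y=2 | obs) = 27/800 / 47/400 = 27/94
P(Y=3 | obs) = 1/25 / 47/400 = 16/47

P(Y=0) = 15/94, P(Y=1) = 10/47, P(Y=2) = 27/94, P(Y=3) = 16/47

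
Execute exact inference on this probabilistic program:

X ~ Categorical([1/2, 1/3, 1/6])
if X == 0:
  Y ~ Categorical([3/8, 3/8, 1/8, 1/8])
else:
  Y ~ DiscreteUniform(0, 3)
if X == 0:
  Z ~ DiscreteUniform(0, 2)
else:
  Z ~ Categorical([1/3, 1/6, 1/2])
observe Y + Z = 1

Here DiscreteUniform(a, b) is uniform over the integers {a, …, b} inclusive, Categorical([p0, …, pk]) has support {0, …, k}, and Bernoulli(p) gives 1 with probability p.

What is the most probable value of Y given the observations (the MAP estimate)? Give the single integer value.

Enumerate traces; 6 have nonzero weight after conditioning:
  (X=0, Y=0, Z=1) weight 1/16
  (X=0, Y=1, Z=0) weight 1/16
  (X=1, Y=0, Z=1) weight 1/72
  (X=1, Y=1, Z=0) weight 1/36
  (X=2, Y=0, Z=1) weight 1/144
  (X=2, Y=1, Z=0) weight 1/72
Group by Y:
  weight(Y=0) = 1/12
  weight(Y=1) = 5/48
Total weight = 1/12 + 5/48 = 3/16
P(Y=0 | obs) = 1/12 / 3/16 = 4/9
P(Y=1 | obs) = 5/48 / 3/16 = 5/9
argmax = 1

argmax_v P(Y = v | obs) = 1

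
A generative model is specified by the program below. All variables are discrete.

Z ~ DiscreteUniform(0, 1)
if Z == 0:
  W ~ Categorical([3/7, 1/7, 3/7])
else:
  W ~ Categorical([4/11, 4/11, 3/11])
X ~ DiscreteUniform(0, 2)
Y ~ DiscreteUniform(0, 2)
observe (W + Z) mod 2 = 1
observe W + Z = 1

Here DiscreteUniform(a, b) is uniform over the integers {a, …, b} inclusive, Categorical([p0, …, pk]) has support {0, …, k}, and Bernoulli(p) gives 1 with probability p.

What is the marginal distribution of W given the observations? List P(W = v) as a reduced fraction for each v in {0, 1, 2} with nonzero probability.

P(W=0) = 28/39, P(W=1) = 11/39

Enumerate traces; 18 have nonzero weight after conditioning:
  (Z=0, W=1, X=0, Y=0) weight 1/126
  (Z=0, W=1, X=0, Y=1) weight 1/126
  (Z=0, W=1, X=0, Y=2) weight 1/126
  (Z=0, W=1, X=1, Y=0) weight 1/126
  (Z=0, W=1, X=1, Y=1) weight 1/126
  (Z=0, W=1, X=1, Y=2) weight 1/126
  (Z=0, W=1, X=2, Y=0) weight 1/126
  (Z=0, W=1, X=2, Y=1) weight 1/126
  (Z=1, W=0, X=0, Y=0) weight 2/99
  … 9 more
Group by W:
  weight(W=0) = 2/11
  weight(W=1) = 1/14
Total weight = 2/11 + 1/14 = 39/154
P(W=0 | obs) = 2/11 / 39/154 = 28/39
P(W=1 | obs) = 1/14 / 39/154 = 11/39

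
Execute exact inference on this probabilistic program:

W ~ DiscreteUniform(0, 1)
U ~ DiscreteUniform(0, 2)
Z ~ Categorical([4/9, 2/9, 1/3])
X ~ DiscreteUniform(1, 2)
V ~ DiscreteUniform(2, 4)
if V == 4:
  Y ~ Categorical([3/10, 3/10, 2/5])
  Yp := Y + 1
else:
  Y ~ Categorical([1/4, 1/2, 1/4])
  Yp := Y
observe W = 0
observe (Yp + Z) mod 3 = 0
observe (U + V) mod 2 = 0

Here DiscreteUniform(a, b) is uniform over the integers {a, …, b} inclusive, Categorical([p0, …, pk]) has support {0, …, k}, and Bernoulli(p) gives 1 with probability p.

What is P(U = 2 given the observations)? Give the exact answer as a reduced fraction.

P(U = 2 | obs) = 61/152

Enumerate traces; 30 have nonzero weight after conditioning:
  (W=0, U=0, Z=0, X=1, V=2, Y=0) weight 1/324
  (W=0, U=0, Z=0, X=1, V=4, Y=2) weight 2/405
  (W=0, U=0, Z=0, X=2, V=2, Y=0) weight 1/324
  (W=0, U=0, Z=0, X=2, V=4, Y=2) weight 2/405
  (W=0, U=0, Z=1, X=1, V=2, Y=2) weight 1/648
  (W=0, U=0, Z=1, X=1, V=4, Y=1) weight 1/540
  (W=0, U=0, Z=1, X=2, V=2, Y=2) weight 1/648
  (W=0, U=0, Z=1, X=2, V=4, Y=1) weight 1/540
  (W=0, U=1, Z=0, X=1, V=3, Y=0) weight 1/324
  (W=0, U=2, Z=0, X=1, V=2, Y=0) weight 1/324
  … 20 more
Group by U:
  weight(U=0) = 61/1620
  weight(U=1) = 1/54
  weight(U=2) = 61/1620
Total weight = 61/1620 + 1/54 + 61/1620 = 38/405
P(U=0 | obs) = 61/1620 / 38/405 = 61/152
P(U=1 | obs) = 1/54 / 38/405 = 15/76
P(U=2 | obs) = 61/1620 / 38/405 = 61/152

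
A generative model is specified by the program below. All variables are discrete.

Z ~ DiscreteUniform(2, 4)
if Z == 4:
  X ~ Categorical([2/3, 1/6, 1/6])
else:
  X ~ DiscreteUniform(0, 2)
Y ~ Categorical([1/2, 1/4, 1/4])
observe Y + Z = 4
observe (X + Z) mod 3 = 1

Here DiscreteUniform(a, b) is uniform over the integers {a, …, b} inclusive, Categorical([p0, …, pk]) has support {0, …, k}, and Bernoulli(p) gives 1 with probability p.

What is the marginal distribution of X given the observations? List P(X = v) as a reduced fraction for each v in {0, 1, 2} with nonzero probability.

Enumerate traces; 3 have nonzero weight after conditioning:
  (Z=2, X=2, Y=2) weight 1/36
  (Z=3, X=1, Y=1) weight 1/36
  (Z=4, X=0, Y=0) weight 1/9
Group by X:
  weight(X=0) = 1/9
  weight(X=1) = 1/36
  weight(X=2) = 1/36
Total weight = 1/9 + 1/36 + 1/36 = 1/6
P(X=0 | obs) = 1/9 / 1/6 = 2/3
P(X=1 | obs) = 1/36 / 1/6 = 1/6
P(X=2 | obs) = 1/36 / 1/6 = 1/6

P(X=0) = 2/3, P(X=1) = 1/6, P(X=2) = 1/6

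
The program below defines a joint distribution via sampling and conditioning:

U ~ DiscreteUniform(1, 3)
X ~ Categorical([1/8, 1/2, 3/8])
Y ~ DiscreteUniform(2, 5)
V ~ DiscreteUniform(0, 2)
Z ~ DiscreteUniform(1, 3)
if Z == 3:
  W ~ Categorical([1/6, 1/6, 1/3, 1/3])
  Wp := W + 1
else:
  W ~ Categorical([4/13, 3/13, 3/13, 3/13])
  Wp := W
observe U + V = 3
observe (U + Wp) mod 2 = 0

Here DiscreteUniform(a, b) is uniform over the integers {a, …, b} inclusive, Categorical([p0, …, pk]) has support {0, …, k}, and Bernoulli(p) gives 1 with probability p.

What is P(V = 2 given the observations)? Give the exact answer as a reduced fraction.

Enumerate traces; 216 have nonzero weight after conditioning:
  (U=1, X=0, Y=2, V=2, Z=1, W=1) weight 1/3744
  (U=1, X=0, Y=2, V=2, Z=1, W=3) weight 1/3744
  (U=1, X=0, Y=2, V=2, Z=2, W=1) weight 1/3744
  (U=1, X=0, Y=2, V=2, Z=2, W=3) weight 1/3744
  (U=1, X=0, Y=2, V=2, Z=3, W=0) weight 1/5184
  (U=1, X=0, Y=2, V=2, Z=3, W=2) weight 1/2592
  (U=1, X=0, Y=3, V=2, Z=1, W=1) weight 1/3744
  (U=1, X=0, Y=3, V=2, Z=1, W=3) weight 1/3744
  (U=2, X=0, Y=2, V=1, Z=1, W=0) weight 1/2808
  (U=3, X=0, Y=2, V=0, Z=1, W=1) weight 1/3744
  … 206 more
Group by V:
  weight(V=0) = 37/702
  weight(V=1) = 41/702
  weight(V=2) = 37/702
Total weight = 37/702 + 41/702 + 37/702 = 115/702
P(V=0 | obs) = 37/702 / 115/702 = 37/115
P(V=1 | obs) = 41/702 / 115/702 = 41/115
P(V=2 | obs) = 37/702 / 115/702 = 37/115

P(V = 2 | obs) = 37/115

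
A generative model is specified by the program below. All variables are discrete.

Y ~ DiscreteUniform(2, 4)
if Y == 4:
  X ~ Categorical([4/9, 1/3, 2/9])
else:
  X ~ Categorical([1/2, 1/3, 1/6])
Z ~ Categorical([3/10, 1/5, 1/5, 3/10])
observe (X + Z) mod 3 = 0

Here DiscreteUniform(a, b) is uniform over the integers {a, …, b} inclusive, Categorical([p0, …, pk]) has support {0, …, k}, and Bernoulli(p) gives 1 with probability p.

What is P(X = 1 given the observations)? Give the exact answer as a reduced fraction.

Enumerate traces; 12 have nonzero weight after conditioning:
  (Y=2, X=0, Z=0) weight 1/20
  (Y=2, X=0, Z=3) weight 1/20
  (Y=2, X=1, Z=2) weight 1/45
  (Y=2, X=2, Z=1) weight 1/90
  (Y=3, X=0, Z=0) weight 1/20
  (Y=3, X=0, Z=3) weight 1/20
  (Y=3, X=1, Z=2) weight 1/45
  (Y=3, X=2, Z=1) weight 1/90
  … 4 more
Group by X:
  weight(X=0) = 13/45
  weight(X=1) = 1/15
  weight(X=2) = 1/27
Total weight = 13/45 + 1/15 + 1/27 = 53/135
P(X=0 | obs) = 13/45 / 53/135 = 39/53
P(X=1 | obs) = 1/15 / 53/135 = 9/53
P(X=2 | obs) = 1/27 / 53/135 = 5/53

P(X = 1 | obs) = 9/53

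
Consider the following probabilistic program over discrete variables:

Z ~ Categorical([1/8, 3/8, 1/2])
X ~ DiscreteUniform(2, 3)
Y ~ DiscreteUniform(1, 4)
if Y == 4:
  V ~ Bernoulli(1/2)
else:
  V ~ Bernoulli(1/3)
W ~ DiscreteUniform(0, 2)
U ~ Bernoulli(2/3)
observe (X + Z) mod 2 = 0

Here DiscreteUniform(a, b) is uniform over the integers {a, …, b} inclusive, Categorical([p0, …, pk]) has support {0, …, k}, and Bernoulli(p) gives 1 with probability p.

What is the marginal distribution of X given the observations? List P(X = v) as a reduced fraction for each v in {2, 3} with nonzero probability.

Enumerate traces; 144 have nonzero weight after conditioning:
  (Z=0, X=2, Y=1, V=0, W=0, U=0) weight 1/864
  (Z=0, X=2, Y=1, V=0, W=0, U=1) weight 1/432
  (Z=0, X=2, Y=1, V=0, W=1, U=0) weight 1/864
  (Z=0, X=2, Y=1, V=0, W=1, U=1) weight 1/432
  (Z=0, X=2, Y=1, V=0, W=2, U=0) weight 1/864
  (Z=0, X=2, Y=1, V=0, W=2, U=1) weight 1/432
  (Z=0, X=2, Y=1, V=1, W=0, U=0) weight 1/1728
  (Z=0, X=2, Y=1, V=1, W=0, U=1) weight 1/864
  (Z=1, X=3, Y=1, V=0, W=0, U=0) weight 1/288
  … 135 more
Group by X:
  weight(X=2) = 5/16
  weight(X=3) = 3/16
Total weight = 5/16 + 3/16 = 1/2
P(X=2 | obs) = 5/16 / 1/2 = 5/8
P(X=3 | obs) = 3/16 / 1/2 = 3/8

P(X=2) = 5/8, P(X=3) = 3/8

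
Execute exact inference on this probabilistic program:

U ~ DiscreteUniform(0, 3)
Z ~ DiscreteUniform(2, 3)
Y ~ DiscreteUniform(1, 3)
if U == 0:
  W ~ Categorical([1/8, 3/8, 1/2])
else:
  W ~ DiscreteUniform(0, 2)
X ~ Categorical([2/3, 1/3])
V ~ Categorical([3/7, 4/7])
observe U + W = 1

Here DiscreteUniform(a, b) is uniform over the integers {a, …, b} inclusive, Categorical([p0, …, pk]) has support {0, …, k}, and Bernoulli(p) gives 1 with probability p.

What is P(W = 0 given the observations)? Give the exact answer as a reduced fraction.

P(W = 0 | obs) = 8/17

Enumerate traces; 48 have nonzero weight after conditioning:
  (U=0, Z=2, Y=1, W=1, X=0, V=0) weight 1/224
  (U=0, Z=2, Y=1, W=1, X=0, V=1) weight 1/168
  (U=0, Z=2, Y=1, W=1, X=1, V=0) weight 1/448
  (U=0, Z=2, Y=1, W=1, X=1, V=1) weight 1/336
  (U=0, Z=2, Y=2, W=1, X=0, V=0) weight 1/224
  (U=0, Z=2, Y=2, W=1, X=0, V=1) weight 1/168
  (U=0, Z=2, Y=2, W=1, X=1, V=0) weight 1/448
  (U=0, Z=2, Y=2, W=1, X=1, V=1) weight 1/336
  (U=1, Z=2, Y=1, W=0, X=0, V=0) weight 1/252
  … 39 more
Group by W:
  weight(W=0) = 1/12
  weight(W=1) = 3/32
Total weight = 1/12 + 3/32 = 17/96
P(W=0 | obs) = 1/12 / 17/96 = 8/17
P(W=1 | obs) = 3/32 / 17/96 = 9/17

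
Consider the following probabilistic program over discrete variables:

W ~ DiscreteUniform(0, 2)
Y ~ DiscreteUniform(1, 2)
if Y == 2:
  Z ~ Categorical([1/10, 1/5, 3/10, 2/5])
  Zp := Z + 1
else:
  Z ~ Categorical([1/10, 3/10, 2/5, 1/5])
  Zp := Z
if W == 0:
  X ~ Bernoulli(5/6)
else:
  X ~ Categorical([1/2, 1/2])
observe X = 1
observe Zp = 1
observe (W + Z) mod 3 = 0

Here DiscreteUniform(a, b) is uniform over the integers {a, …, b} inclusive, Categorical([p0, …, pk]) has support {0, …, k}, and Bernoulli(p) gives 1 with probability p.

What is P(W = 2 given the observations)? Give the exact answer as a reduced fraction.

Enumerate traces; 2 have nonzero weight after conditioning:
  (W=0, Y=2, Z=0, X=1) weight 1/72
  (W=2, Y=1, Z=1, X=1) weight 1/40
Group by W:
  weight(W=0) = 1/72
  weight(W=2) = 1/40
Total weight = 1/72 + 1/40 = 7/180
P(W=0 | obs) = 1/72 / 7/180 = 5/14
P(W=2 | obs) = 1/40 / 7/180 = 9/14

P(W = 2 | obs) = 9/14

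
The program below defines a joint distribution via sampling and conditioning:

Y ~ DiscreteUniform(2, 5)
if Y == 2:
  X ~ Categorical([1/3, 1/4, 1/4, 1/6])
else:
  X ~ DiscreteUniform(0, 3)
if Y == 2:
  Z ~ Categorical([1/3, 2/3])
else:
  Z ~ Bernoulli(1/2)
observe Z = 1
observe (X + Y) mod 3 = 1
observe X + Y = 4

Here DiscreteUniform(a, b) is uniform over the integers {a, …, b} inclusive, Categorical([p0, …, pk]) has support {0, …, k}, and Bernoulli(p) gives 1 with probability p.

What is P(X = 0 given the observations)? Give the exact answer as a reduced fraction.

P(X = 0 | obs) = 3/10

Enumerate traces; 3 have nonzero weight after conditioning:
  (Y=2, X=2, Z=1) weight 1/24
  (Y=3, X=1, Z=1) weight 1/32
  (Y=4, X=0, Z=1) weight 1/32
Group by X:
  weight(X=0) = 1/32
  weight(X=1) = 1/32
  weight(X=2) = 1/24
Total weight = 1/32 + 1/32 + 1/24 = 5/48
P(X=0 | obs) = 1/32 / 5/48 = 3/10
P(X=1 | obs) = 1/32 / 5/48 = 3/10
P(X=2 | obs) = 1/24 / 5/48 = 2/5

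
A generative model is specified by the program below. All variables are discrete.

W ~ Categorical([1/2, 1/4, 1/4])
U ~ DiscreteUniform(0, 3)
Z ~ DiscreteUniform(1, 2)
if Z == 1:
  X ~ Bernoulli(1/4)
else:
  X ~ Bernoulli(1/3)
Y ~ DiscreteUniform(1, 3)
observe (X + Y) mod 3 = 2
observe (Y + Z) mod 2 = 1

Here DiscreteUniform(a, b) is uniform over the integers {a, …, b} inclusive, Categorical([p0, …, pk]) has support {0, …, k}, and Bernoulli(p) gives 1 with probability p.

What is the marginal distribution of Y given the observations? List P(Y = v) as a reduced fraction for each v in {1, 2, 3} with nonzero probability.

P(Y=1) = 4/13, P(Y=2) = 9/13

Enumerate traces; 24 have nonzero weight after conditioning:
  (W=0, U=0, Z=1, X=0, Y=2) weight 1/64
  (W=0, U=0, Z=2, X=1, Y=1) weight 1/144
  (W=0, U=1, Z=1, X=0, Y=2) weight 1/64
  (W=0, U=1, Z=2, X=1, Y=1) weight 1/144
  (W=0, U=2, Z=1, X=0, Y=2) weight 1/64
  (W=0, U=2, Z=2, X=1, Y=1) weight 1/144
  (W=0, U=3, Z=1, X=0, Y=2) weight 1/64
  (W=0, U=3, Z=2, X=1, Y=1) weight 1/144
  … 16 more
Group by Y:
  weight(Y=1) = 1/18
  weight(Y=2) = 1/8
Total weight = 1/18 + 1/8 = 13/72
P(Y=1 | obs) = 1/18 / 13/72 = 4/13
P(Y=2 | obs) = 1/8 / 13/72 = 9/13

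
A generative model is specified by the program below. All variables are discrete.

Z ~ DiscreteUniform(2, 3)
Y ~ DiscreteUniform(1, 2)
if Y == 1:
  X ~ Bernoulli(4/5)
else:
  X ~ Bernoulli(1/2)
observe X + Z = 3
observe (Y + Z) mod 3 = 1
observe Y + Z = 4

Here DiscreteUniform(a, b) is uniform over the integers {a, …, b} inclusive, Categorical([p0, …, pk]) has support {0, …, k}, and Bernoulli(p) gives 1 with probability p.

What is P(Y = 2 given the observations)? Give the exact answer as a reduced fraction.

Enumerate traces; 2 have nonzero weight after conditioning:
  (Z=2, Y=2, X=1) weight 1/8
  (Z=3, Y=1, X=0) weight 1/20
Group by Y:
  weight(Y=1) = 1/20
  weight(Y=2) = 1/8
Total weight = 1/20 + 1/8 = 7/40
P(Y=1 | obs) = 1/20 / 7/40 = 2/7
P(Y=2 | obs) = 1/8 / 7/40 = 5/7

P(Y = 2 | obs) = 5/7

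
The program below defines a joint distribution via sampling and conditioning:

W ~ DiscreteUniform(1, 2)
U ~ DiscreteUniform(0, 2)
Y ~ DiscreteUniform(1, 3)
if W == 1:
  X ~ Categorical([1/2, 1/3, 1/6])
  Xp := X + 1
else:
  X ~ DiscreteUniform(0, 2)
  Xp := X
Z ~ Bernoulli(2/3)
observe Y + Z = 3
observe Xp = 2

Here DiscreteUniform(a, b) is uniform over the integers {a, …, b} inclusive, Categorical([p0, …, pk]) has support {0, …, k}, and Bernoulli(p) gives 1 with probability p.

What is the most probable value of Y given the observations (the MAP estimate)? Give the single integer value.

argmax_v P(Y = v | obs) = 2

Enumerate traces; 12 have nonzero weight after conditioning:
  (W=1, U=0, Y=2, X=1, Z=1) weight 1/81
  (W=1, U=0, Y=3, X=1, Z=0) weight 1/162
  (W=1, U=1, Y=2, X=1, Z=1) weight 1/81
  (W=1, U=1, Y=3, X=1, Z=0) weight 1/162
  (W=1, U=2, Y=2, X=1, Z=1) weight 1/81
  (W=1, U=2, Y=3, X=1, Z=0) weight 1/162
  (W=2, U=0, Y=2, X=2, Z=1) weight 1/81
  (W=2, U=0, Y=3, X=2, Z=0) weight 1/162
  … 4 more
Group by Y:
  weight(Y=2) = 2/27
  weight(Y=3) = 1/27
Total weight = 2/27 + 1/27 = 1/9
P(Y=2 | obs) = 2/27 / 1/9 = 2/3
P(Y=3 | obs) = 1/27 / 1/9 = 1/3
argmax = 2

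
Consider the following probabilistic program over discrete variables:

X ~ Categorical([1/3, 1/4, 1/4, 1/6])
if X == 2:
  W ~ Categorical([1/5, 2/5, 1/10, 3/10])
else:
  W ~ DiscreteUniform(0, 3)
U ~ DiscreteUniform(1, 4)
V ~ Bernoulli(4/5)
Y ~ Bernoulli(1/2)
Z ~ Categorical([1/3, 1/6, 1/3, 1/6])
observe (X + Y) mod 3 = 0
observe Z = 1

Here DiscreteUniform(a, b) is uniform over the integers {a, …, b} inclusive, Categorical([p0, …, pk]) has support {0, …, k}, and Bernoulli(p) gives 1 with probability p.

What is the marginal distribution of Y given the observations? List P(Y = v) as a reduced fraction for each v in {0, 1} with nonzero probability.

Enumerate traces; 96 have nonzero weight after conditioning:
  (X=0, W=0, U=1, V=0, Y=0, Z=1) weight 1/2880
  (X=0, W=0, U=1, V=1, Y=0, Z=1) weight 1/720
  (X=0, W=0, U=2, V=0, Y=0, Z=1) weight 1/2880
  (X=0, W=0, U=2, V=1, Y=0, Z=1) weight 1/720
  (X=0, W=0, U=3, V=0, Y=0, Z=1) weight 1/2880
  (X=0, W=0, U=3, V=1, Y=0, Z=1) weight 1/720
  (X=0, W=0, U=4, V=0, Y=0, Z=1) weight 1/2880
  (X=0, W=0, U=4, V=1, Y=0, Z=1) weight 1/720
  (X=2, W=0, U=1, V=0, Y=1, Z=1) weight 1/4800
  … 87 more
Group by Y:
  weight(Y=0) = 1/24
  weight(Y=1) = 1/48
Total weight = 1/24 + 1/48 = 1/16
P(Y=0 | obs) = 1/24 / 1/16 = 2/3
P(Y=1 | obs) = 1/48 / 1/16 = 1/3

P(Y=0) = 2/3, P(Y=1) = 1/3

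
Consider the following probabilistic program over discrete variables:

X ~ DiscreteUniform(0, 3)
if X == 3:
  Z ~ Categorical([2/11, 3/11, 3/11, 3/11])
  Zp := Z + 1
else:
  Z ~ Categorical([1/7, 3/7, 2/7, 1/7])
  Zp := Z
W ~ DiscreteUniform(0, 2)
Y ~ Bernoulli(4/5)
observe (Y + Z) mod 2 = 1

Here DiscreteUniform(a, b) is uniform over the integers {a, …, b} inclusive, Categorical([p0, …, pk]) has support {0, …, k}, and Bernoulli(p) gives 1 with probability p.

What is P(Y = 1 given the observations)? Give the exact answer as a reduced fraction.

P(Y = 1 | obs) = 268/355

Enumerate traces; 48 have nonzero weight after conditioning:
  (X=0, Z=0, W=0, Y=1) weight 1/105
  (X=0, Z=0, W=1, Y=1) weight 1/105
  (X=0, Z=0, W=2, Y=1) weight 1/105
  (X=0, Z=1, W=0, Y=0) weight 1/140
  (X=0, Z=1, W=1, Y=0) weight 1/140
  (X=0, Z=1, W=2, Y=0) weight 1/140
  (X=0, Z=2, W=0, Y=1) weight 2/105
  (X=0, Z=2, W=1, Y=1) weight 2/105
  … 40 more
Group by Y:
  weight(Y=0) = 87/770
  weight(Y=1) = 134/385
Total weight = 87/770 + 134/385 = 71/154
P(Y=0 | obs) = 87/770 / 71/154 = 87/355
P(Y=1 | obs) = 134/385 / 71/154 = 268/355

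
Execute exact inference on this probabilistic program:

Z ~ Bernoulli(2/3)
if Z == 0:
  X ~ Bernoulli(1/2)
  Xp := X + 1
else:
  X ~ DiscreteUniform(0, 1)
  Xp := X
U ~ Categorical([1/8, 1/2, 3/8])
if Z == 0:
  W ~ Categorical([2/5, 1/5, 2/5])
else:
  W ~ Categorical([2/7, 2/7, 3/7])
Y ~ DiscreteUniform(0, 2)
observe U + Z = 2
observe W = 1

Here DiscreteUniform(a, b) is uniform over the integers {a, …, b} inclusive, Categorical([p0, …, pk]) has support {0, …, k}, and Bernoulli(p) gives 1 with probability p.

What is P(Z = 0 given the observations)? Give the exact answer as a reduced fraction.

P(Z = 0 | obs) = 21/101

Enumerate traces; 12 have nonzero weight after conditioning:
  (Z=0, X=0, U=2, W=1, Y=0) weight 1/240
  (Z=0, X=0, U=2, W=1, Y=1) weight 1/240
  (Z=0, X=0, U=2, W=1, Y=2) weight 1/240
  (Z=0, X=1, U=2, W=1, Y=0) weight 1/240
  (Z=0, X=1, U=2, W=1, Y=1) weight 1/240
  (Z=0, X=1, U=2, W=1, Y=2) weight 1/240
  (Z=1, X=0, U=1, W=1, Y=0) weight 1/63
  (Z=1, X=0, U=1, W=1, Y=1) weight 1/63
  … 4 more
Group by Z:
  weight(Z=0) = 1/40
  weight(Z=1) = 2/21
Total weight = 1/40 + 2/21 = 101/840
P(Z=0 | obs) = 1/40 / 101/840 = 21/101
P(Z=1 | obs) = 2/21 / 101/840 = 80/101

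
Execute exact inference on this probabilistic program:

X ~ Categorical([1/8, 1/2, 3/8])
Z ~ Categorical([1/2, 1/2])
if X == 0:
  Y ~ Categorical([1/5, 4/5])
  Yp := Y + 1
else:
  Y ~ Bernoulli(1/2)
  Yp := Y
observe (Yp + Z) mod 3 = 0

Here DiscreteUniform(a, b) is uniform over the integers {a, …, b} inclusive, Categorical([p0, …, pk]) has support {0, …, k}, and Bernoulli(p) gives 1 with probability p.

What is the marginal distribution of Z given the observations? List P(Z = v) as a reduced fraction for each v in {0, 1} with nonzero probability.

P(Z=0) = 35/43, P(Z=1) = 8/43

Enumerate traces; 3 have nonzero weight after conditioning:
  (X=0, Z=1, Y=1) weight 1/20
  (X=1, Z=0, Y=0) weight 1/8
  (X=2, Z=0, Y=0) weight 3/32
Group by Z:
  weight(Z=0) = 7/32
  weight(Z=1) = 1/20
Total weight = 7/32 + 1/20 = 43/160
P(Z=0 | obs) = 7/32 / 43/160 = 35/43
P(Z=1 | obs) = 1/20 / 43/160 = 8/43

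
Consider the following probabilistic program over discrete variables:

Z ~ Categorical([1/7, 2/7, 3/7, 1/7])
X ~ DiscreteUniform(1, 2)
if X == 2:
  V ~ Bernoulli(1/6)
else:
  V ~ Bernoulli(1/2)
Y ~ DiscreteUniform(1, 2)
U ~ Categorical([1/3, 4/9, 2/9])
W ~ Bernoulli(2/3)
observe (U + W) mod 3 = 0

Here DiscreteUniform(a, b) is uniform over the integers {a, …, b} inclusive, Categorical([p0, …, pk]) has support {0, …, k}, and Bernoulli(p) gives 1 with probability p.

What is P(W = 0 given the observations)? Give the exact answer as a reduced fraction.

Enumerate traces; 64 have nonzero weight after conditioning:
  (Z=0, X=1, V=0, Y=1, U=0, W=0) weight 1/504
  (Z=0, X=1, V=0, Y=1, U=2, W=1) weight 1/378
  (Z=0, X=1, V=0, Y=2, U=0, W=0) weight 1/504
  (Z=0, X=1, V=0, Y=2, U=2, W=1) weight 1/378
  (Z=0, X=1, V=1, Y=1, U=0, W=0) weight 1/504
  (Z=0, X=1, V=1, Y=1, U=2, W=1) weight 1/378
  (Z=0, X=1, V=1, Y=2, U=0, W=0) weight 1/504
  (Z=0, X=1, V=1, Y=2, U=2, W=1) weight 1/378
  … 56 more
Group by W:
  weight(W=0) = 1/9
  weight(W=1) = 4/27
Total weight = 1/9 + 4/27 = 7/27
P(W=0 | obs) = 1/9 / 7/27 = 3/7
P(W=1 | obs) = 4/27 / 7/27 = 4/7

P(W = 0 | obs) = 3/7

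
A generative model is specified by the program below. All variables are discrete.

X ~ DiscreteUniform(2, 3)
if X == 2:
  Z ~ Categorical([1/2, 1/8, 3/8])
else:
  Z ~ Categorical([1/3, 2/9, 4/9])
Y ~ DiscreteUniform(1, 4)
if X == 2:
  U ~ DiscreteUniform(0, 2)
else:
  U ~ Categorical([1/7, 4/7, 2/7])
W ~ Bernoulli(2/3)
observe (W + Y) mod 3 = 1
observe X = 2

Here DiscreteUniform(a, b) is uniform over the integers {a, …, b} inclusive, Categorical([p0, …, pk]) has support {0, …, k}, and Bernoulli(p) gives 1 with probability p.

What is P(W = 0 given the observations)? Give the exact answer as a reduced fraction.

Enumerate traces; 27 have nonzero weight after conditioning:
  (X=2, Z=0, Y=1, U=0, W=0) weight 1/144
  (X=2, Z=0, Y=1, U=1, W=0) weight 1/144
  (X=2, Z=0, Y=1, U=2, W=0) weight 1/144
  (X=2, Z=0, Y=3, U=0, W=1) weight 1/72
  (X=2, Z=0, Y=3, U=1, W=1) weight 1/72
  (X=2, Z=0, Y=3, U=2, W=1) weight 1/72
  (X=2, Z=0, Y=4, U=0, W=0) weight 1/144
  (X=2, Z=0, Y=4, U=1, W=0) weight 1/144
  … 19 more
Group by W:
  weight(W=0) = 1/12
  weight(W=1) = 1/12
Total weight = 1/12 + 1/12 = 1/6
P(W=0 | obs) = 1/12 / 1/6 = 1/2
P(W=1 | obs) = 1/12 / 1/6 = 1/2

P(W = 0 | obs) = 1/2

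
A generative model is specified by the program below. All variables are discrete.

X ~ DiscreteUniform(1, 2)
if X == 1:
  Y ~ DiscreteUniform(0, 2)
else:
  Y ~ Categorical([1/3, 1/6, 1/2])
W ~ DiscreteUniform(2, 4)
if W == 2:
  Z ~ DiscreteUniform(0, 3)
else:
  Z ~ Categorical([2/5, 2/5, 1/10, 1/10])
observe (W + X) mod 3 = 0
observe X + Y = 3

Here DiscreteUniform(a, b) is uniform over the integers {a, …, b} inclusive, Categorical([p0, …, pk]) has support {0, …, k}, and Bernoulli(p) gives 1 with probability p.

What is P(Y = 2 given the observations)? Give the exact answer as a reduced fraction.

P(Y = 2 | obs) = 2/3

Enumerate traces; 8 have nonzero weight after conditioning:
  (X=1, Y=2, W=2, Z=0) weight 1/72
  (X=1, Y=2, W=2, Z=1) weight 1/72
  (X=1, Y=2, W=2, Z=2) weight 1/72
  (X=1, Y=2, W=2, Z=3) weight 1/72
  (X=2, Y=1, W=4, Z=0) weight 1/90
  (X=2, Y=1, W=4, Z=1) weight 1/90
  (X=2, Y=1, W=4, Z=2) weight 1/360
  (X=2, Y=1, W=4, Z=3) weight 1/360
Group by Y:
  weight(Y=1) = 1/36
  weight(Y=2) = 1/18
Total weight = 1/36 + 1/18 = 1/12
P(Y=1 | obs) = 1/36 / 1/12 = 1/3
P(Y=2 | obs) = 1/18 / 1/12 = 2/3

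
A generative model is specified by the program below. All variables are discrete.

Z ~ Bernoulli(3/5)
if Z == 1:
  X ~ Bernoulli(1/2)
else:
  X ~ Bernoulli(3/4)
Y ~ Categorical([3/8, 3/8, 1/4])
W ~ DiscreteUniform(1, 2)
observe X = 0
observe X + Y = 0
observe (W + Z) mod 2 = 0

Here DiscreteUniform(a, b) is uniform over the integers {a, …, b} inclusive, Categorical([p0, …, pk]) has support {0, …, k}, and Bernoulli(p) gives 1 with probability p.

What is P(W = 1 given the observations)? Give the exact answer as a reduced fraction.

P(W = 1 | obs) = 3/4

Enumerate traces; 2 have nonzero weight after conditioning:
  (Z=0, X=0, Y=0, W=2) weight 3/160
  (Z=1, X=0, Y=0, W=1) weight 9/160
Group by W:
  weight(W=1) = 9/160
  weight(W=2) = 3/160
Total weight = 9/160 + 3/160 = 3/40
P(W=1 | obs) = 9/160 / 3/40 = 3/4
P(W=2 | obs) = 3/160 / 3/40 = 1/4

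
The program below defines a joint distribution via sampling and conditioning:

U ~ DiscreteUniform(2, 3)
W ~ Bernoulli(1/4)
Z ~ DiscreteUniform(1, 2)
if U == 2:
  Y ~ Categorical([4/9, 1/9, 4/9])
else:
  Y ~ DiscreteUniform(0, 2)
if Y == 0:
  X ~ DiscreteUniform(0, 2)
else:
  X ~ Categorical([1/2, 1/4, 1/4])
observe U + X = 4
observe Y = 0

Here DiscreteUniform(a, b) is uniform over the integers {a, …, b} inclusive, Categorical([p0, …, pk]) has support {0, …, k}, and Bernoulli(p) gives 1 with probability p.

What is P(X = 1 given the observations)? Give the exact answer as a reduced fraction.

Enumerate traces; 8 have nonzero weight after conditioning:
  (U=2, W=0, Z=1, Y=0, X=2) weight 1/36
  (U=2, W=0, Z=2, Y=0, X=2) weight 1/36
  (U=2, W=1, Z=1, Y=0, X=2) weight 1/108
  (U=2, W=1, Z=2, Y=0, X=2) weight 1/108
  (U=3, W=0, Z=1, Y=0, X=1) weight 1/48
  (U=3, W=0, Z=2, Y=0, X=1) weight 1/48
  (U=3, W=1, Z=1, Y=0, X=1) weight 1/144
  (U=3, W=1, Z=2, Y=0, X=1) weight 1/144
Group by X:
  weight(X=1) = 1/18
  weight(X=2) = 2/27
Total weight = 1/18 + 2/27 = 7/54
P(X=1 | obs) = 1/18 / 7/54 = 3/7
P(X=2 | obs) = 2/27 / 7/54 = 4/7

P(X = 1 | obs) = 3/7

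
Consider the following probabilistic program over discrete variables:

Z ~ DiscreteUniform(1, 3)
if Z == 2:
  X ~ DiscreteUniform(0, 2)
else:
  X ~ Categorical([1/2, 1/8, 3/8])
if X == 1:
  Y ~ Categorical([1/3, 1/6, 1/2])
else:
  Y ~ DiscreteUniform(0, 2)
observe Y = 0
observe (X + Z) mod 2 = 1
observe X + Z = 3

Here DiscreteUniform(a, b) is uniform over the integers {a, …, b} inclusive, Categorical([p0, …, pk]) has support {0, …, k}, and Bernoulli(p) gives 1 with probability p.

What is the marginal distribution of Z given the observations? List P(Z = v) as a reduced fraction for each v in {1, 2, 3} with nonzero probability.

Enumerate traces; 3 have nonzero weight after conditioning:
  (Z=1, X=2, Y=0) weight 1/24
  (Z=2, X=1, Y=0) weight 1/27
  (Z=3, X=0, Y=0) weight 1/18
Group by Z:
  weight(Z=1) = 1/24
  weight(Z=2) = 1/27
  weight(Z=3) = 1/18
Total weight = 1/24 + 1/27 + 1/18 = 29/216
P(Z=1 | obs) = 1/24 / 29/216 = 9/29
P(Z=2 | obs) = 1/27 / 29/216 = 8/29
P(Z=3 | obs) = 1/18 / 29/216 = 12/29

P(Z=1) = 9/29, P(Z=2) = 8/29, P(Z=3) = 12/29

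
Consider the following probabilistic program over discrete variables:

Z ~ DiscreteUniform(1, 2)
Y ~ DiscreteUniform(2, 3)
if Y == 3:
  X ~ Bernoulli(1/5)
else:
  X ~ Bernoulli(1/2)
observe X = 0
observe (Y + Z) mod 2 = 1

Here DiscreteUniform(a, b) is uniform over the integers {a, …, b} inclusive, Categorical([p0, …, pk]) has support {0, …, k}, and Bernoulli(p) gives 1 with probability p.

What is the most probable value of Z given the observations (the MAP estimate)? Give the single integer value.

Enumerate traces; 2 have nonzero weight after conditioning:
  (Z=1, Y=2, X=0) weight 1/8
  (Z=2, Y=3, X=0) weight 1/5
Group by Z:
  weight(Z=1) = 1/8
  weight(Z=2) = 1/5
Total weight = 1/8 + 1/5 = 13/40
P(Z=1 | obs) = 1/8 / 13/40 = 5/13
P(Z=2 | obs) = 1/5 / 13/40 = 8/13
argmax = 2

argmax_v P(Z = v | obs) = 2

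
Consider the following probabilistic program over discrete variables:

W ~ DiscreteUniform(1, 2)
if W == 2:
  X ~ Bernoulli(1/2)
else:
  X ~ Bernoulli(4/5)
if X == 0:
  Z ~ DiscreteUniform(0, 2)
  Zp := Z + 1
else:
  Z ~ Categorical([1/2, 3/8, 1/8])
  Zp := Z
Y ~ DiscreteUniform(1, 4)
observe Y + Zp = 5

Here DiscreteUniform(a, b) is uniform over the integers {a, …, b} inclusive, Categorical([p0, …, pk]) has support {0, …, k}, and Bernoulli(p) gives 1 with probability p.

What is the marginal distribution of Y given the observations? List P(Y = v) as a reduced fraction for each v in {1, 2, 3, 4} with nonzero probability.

P(Y=2) = 14/81, P(Y=3) = 95/324, P(Y=4) = 173/324

Enumerate traces; 10 have nonzero weight after conditioning:
  (W=1, X=0, Z=0, Y=4) weight 1/120
  (W=1, X=0, Z=1, Y=3) weight 1/120
  (W=1, X=0, Z=2, Y=2) weight 1/120
  (W=1, X=1, Z=1, Y=4) weight 3/80
  (W=1, X=1, Z=2, Y=3) weight 1/80
  (W=2, X=0, Z=0, Y=4) weight 1/48
  (W=2, X=0, Z=1, Y=3) weight 1/48
  (W=2, X=0, Z=2, Y=2) weight 1/48
  … 2 more
Group by Y:
  weight(Y=2) = 7/240
  weight(Y=3) = 19/384
  weight(Y=4) = 173/1920
Total weight = 7/240 + 19/384 + 173/1920 = 27/160
P(Y=2 | obs) = 7/240 / 27/160 = 14/81
P(Y=3 | obs) = 19/384 / 27/160 = 95/324
P(Y=4 | obs) = 173/1920 / 27/160 = 173/324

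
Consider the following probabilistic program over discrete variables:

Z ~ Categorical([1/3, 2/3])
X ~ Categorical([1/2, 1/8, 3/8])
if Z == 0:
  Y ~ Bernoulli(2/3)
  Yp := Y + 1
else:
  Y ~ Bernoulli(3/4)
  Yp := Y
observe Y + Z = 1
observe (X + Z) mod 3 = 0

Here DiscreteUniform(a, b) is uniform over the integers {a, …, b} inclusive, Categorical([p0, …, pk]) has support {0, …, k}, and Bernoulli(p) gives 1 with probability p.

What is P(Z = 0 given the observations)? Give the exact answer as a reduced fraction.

P(Z = 0 | obs) = 16/25

Enumerate traces; 2 have nonzero weight after conditioning:
  (Z=0, X=0, Y=1) weight 1/9
  (Z=1, X=2, Y=0) weight 1/16
Group by Z:
  weight(Z=0) = 1/9
  weight(Z=1) = 1/16
Total weight = 1/9 + 1/16 = 25/144
P(Z=0 | obs) = 1/9 / 25/144 = 16/25
P(Z=1 | obs) = 1/16 / 25/144 = 9/25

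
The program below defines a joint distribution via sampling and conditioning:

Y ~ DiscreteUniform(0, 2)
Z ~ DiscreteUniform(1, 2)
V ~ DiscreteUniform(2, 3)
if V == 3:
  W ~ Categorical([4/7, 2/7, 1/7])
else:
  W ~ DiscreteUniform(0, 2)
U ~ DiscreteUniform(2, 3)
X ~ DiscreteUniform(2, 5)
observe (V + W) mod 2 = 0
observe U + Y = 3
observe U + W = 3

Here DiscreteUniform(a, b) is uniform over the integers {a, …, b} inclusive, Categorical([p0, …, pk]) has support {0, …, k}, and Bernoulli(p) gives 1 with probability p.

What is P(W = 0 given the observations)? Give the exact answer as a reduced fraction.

Enumerate traces; 16 have nonzero weight after conditioning:
  (Y=0, Z=1, V=2, W=0, U=3, X=2) weight 1/288
  (Y=0, Z=1, V=2, W=0, U=3, X=3) weight 1/288
  (Y=0, Z=1, V=2, W=0, U=3, X=4) weight 1/288
  (Y=0, Z=1, V=2, W=0, U=3, X=5) weight 1/288
  (Y=0, Z=2, V=2, W=0, U=3, X=2) weight 1/288
  (Y=0, Z=2, V=2, W=0, U=3, X=3) weight 1/288
  (Y=0, Z=2, V=2, W=0, U=3, X=4) weight 1/288
  (Y=0, Z=2, V=2, W=0, U=3, X=5) weight 1/288
  (Y=1, Z=1, V=3, W=1, U=2, X=2) weight 1/336
  … 7 more
Group by W:
  weight(W=0) = 1/36
  weight(W=1) = 1/42
Total weight = 1/36 + 1/42 = 13/252
P(W=0 | obs) = 1/36 / 13/252 = 7/13
P(W=1 | obs) = 1/42 / 13/252 = 6/13

P(W = 0 | obs) = 7/13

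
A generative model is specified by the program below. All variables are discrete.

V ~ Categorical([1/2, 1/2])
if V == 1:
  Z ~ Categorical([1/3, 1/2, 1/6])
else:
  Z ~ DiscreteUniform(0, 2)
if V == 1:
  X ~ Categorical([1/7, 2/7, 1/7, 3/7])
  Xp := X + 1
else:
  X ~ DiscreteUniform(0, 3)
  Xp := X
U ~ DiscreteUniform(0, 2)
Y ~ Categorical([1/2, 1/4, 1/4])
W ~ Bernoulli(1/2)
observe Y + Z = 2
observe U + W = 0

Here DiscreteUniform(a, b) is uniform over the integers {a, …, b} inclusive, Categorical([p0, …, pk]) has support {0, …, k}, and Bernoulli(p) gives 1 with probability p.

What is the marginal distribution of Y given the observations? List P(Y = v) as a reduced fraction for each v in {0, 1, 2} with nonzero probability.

Enumerate traces; 24 have nonzero weight after conditioning:
  (V=0, Z=0, X=0, U=0, Y=2, W=0) weight 1/576
  (V=0, Z=0, X=1, U=0, Y=2, W=0) weight 1/576
  (V=0, Z=0, X=2, U=0, Y=2, W=0) weight 1/576
  (V=0, Z=0, X=3, U=0, Y=2, W=0) weight 1/576
  (V=0, Z=1, X=0, U=0, Y=1, W=0) weight 1/576
  (V=0, Z=1, X=1, U=0, Y=1, W=0) weight 1/576
  (V=0, Z=1, X=2, U=0, Y=1, W=0) weight 1/576
  (V=0, Z=1, X=3, U=0, Y=1, W=0) weight 1/576
  (V=0, Z=2, X=0, U=0, Y=0, W=0) weight 1/288
  … 15 more
Group by Y:
  weight(Y=0) = 1/48
  weight(Y=1) = 5/288
  weight(Y=2) = 1/72
Total weight = 1/48 + 5/288 + 1/72 = 5/96
P(Y=0 | obs) = 1/48 / 5/96 = 2/5
P(Y=1 | obs) = 5/288 / 5/96 = 1/3
P(Y=2 | obs) = 1/72 / 5/96 = 4/15

P(Y=0) = 2/5, P(Y=1) = 1/3, P(Y=2) = 4/15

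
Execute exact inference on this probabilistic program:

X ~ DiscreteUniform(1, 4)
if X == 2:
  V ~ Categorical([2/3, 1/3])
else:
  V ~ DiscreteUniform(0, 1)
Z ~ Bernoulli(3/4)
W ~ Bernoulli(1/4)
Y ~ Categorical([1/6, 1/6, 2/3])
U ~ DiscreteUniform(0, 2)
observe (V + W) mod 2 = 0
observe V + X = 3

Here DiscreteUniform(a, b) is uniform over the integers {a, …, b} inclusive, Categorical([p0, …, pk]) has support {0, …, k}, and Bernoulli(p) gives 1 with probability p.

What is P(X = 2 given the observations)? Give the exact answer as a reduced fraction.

P(X = 2 | obs) = 2/11

Enumerate traces; 36 have nonzero weight after conditioning:
  (X=2, V=1, Z=0, W=1, Y=0, U=0) weight 1/3456
  (X=2, V=1, Z=0, W=1, Y=0, U=1) weight 1/3456
  (X=2, V=1, Z=0, W=1, Y=0, U=2) weight 1/3456
  (X=2, V=1, Z=0, W=1, Y=1, U=0) weight 1/3456
  (X=2, V=1, Z=0, W=1, Y=1, U=1) weight 1/3456
  (X=2, V=1, Z=0, W=1, Y=1, U=2) weight 1/3456
  (X=2, V=1, Z=0, W=1, Y=2, U=0) weight 1/864
  (X=2, V=1, Z=0, W=1, Y=2, U=1) weight 1/864
  (X=3, V=0, Z=0, W=0, Y=0, U=0) weight 1/768
  … 27 more
Group by X:
  weight(X=2) = 1/48
  weight(X=3) = 3/32
Total weight = 1/48 + 3/32 = 11/96
P(X=2 | obs) = 1/48 / 11/96 = 2/11
P(X=3 | obs) = 3/32 / 11/96 = 9/11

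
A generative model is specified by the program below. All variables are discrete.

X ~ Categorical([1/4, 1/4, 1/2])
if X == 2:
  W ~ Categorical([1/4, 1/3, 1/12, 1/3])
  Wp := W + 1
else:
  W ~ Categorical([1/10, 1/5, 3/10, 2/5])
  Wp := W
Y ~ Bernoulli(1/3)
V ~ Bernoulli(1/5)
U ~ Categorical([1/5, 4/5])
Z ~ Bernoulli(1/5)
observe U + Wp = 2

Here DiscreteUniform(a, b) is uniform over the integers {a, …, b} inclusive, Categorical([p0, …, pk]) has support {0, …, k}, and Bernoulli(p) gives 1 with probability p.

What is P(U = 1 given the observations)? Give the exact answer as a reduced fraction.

P(U = 1 | obs) = 54/73

Enumerate traces; 48 have nonzero weight after conditioning:
  (X=0, W=1, Y=0, V=0, U=1, Z=0) weight 32/1875
  (X=0, W=1, Y=0, V=0, U=1, Z=1) weight 8/1875
  (X=0, W=1, Y=0, V=1, U=1, Z=0) weight 8/1875
  (X=0, W=1, Y=0, V=1, U=1, Z=1) weight 2/1875
  (X=0, W=1, Y=1, V=0, U=1, Z=0) weight 16/1875
  (X=0, W=1, Y=1, V=0, U=1, Z=1) weight 4/1875
  (X=0, W=1, Y=1, V=1, U=1, Z=0) weight 4/1875
  (X=0, W=1, Y=1, V=1, U=1, Z=1) weight 1/1875
  (X=0, W=2, Y=0, V=0, U=0, Z=0) weight 4/625
  … 39 more
Group by U:
  weight(U=0) = 19/300
  weight(U=1) = 9/50
Total weight = 19/300 + 9/50 = 73/300
P(U=0 | obs) = 19/300 / 73/300 = 19/73
P(U=1 | obs) = 9/50 / 73/300 = 54/73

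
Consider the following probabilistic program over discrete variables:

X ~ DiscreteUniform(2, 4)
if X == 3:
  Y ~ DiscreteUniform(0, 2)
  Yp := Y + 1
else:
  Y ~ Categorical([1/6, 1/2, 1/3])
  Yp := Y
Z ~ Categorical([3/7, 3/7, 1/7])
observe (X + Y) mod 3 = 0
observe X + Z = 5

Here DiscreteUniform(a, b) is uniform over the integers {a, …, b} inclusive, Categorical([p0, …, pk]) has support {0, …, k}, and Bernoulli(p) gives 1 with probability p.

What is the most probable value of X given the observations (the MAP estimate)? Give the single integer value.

argmax_v P(X = v | obs) = 4

Enumerate traces; 2 have nonzero weight after conditioning:
  (X=3, Y=0, Z=2) weight 1/63
  (X=4, Y=2, Z=1) weight 1/21
Group by X:
  weight(X=3) = 1/63
  weight(X=4) = 1/21
Total weight = 1/63 + 1/21 = 4/63
P(X=3 | obs) = 1/63 / 4/63 = 1/4
P(X=4 | obs) = 1/21 / 4/63 = 3/4
argmax = 4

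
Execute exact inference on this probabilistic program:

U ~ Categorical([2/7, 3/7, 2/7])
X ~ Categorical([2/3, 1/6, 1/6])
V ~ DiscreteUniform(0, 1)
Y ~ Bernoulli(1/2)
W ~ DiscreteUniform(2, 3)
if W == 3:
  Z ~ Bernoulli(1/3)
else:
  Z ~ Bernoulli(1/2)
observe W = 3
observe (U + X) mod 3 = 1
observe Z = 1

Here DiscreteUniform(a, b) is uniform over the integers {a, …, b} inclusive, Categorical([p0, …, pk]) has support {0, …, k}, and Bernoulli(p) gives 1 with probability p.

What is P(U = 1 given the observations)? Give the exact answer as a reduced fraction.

Enumerate traces; 12 have nonzero weight after conditioning:
  (U=0, X=1, V=0, Y=0, W=3, Z=1) weight 1/504
  (U=0, X=1, V=0, Y=1, W=3, Z=1) weight 1/504
  (U=0, X=1, V=1, Y=0, W=3, Z=1) weight 1/504
  (U=0, X=1, V=1, Y=1, W=3, Z=1) weight 1/504
  (U=1, X=0, V=0, Y=0, W=3, Z=1) weight 1/84
  (U=1, X=0, V=0, Y=1, W=3, Z=1) weight 1/84
  (U=1, X=0, V=1, Y=0, W=3, Z=1) weight 1/84
  (U=1, X=0, V=1, Y=1, W=3, Z=1) weight 1/84
  (U=2, X=2, V=0, Y=0, W=3, Z=1) weight 1/504
  … 3 more
Group by U:
  weight(U=0) = 1/126
  weight(U=1) = 1/21
  weight(U=2) = 1/126
Total weight = 1/126 + 1/21 + 1/126 = 4/63
P(U=0 | obs) = 1/126 / 4/63 = 1/8
P(U=1 | obs) = 1/21 / 4/63 = 3/4
P(U=2 | obs) = 1/126 / 4/63 = 1/8

P(U = 1 | obs) = 3/4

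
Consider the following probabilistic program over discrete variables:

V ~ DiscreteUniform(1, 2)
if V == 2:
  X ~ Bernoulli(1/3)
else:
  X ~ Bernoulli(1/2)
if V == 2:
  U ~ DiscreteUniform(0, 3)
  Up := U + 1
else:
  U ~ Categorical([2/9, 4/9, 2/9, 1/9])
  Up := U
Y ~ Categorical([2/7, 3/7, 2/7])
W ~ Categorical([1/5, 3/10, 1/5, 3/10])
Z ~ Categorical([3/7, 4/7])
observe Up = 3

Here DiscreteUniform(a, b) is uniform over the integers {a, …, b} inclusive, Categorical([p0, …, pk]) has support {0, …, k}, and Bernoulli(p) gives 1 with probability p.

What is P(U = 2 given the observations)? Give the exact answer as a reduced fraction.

Enumerate traces; 96 have nonzero weight after conditioning:
  (V=1, X=0, U=3, Y=0, W=0, Z=0) weight 1/1470
  (V=1, X=0, U=3, Y=0, W=0, Z=1) weight 2/2205
  (V=1, X=0, U=3, Y=0, W=1, Z=0) weight 1/980
  (V=1, X=0, U=3, Y=0, W=1, Z=1) weight 1/735
  (V=1, X=0, U=3, Y=0, W=2, Z=0) weight 1/1470
  (V=1, X=0, U=3, Y=0, W=2, Z=1) weight 2/2205
  (V=1, X=0, U=3, Y=0, W=3, Z=0) weight 1/980
  (V=1, X=0, U=3, Y=0, W=3, Z=1) weight 1/735
  (V=2, X=0, U=2, Y=0, W=0, Z=0) weight 1/490
  … 87 more
Group by U:
  weight(U=2) = 1/8
  weight(U=3) = 1/18
Total weight = 1/8 + 1/18 = 13/72
P(U=2 | obs) = 1/8 / 13/72 = 9/13
P(U=3 | obs) = 1/18 / 13/72 = 4/13

P(U = 2 | obs) = 9/13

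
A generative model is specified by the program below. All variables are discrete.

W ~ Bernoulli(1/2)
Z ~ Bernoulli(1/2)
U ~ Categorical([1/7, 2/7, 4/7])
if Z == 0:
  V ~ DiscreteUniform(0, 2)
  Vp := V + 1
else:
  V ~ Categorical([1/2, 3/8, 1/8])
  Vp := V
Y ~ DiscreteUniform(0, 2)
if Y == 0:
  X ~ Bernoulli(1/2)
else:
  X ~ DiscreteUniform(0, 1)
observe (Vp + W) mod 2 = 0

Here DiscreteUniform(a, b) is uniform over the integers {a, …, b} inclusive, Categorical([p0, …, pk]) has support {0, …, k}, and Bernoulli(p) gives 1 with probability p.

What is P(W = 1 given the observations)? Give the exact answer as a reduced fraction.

Enumerate traces; 108 have nonzero weight after conditioning:
  (W=0, Z=0, U=0, V=1, Y=0, X=0) weight 1/504
  (W=0, Z=0, U=0, V=1, Y=0, X=1) weight 1/504
  (W=0, Z=0, U=0, V=1, Y=1, X=0) weight 1/504
  (W=0, Z=0, U=0, V=1, Y=1, X=1) weight 1/504
  (W=0, Z=0, U=0, V=1, Y=2, X=0) weight 1/504
  (W=0, Z=0, U=0, V=1, Y=2, X=1) weight 1/504
  (W=0, Z=0, U=1, V=1, Y=0, X=0) weight 1/252
  (W=0, Z=0, U=1, V=1, Y=0, X=1) weight 1/252
  (W=1, Z=0, U=0, V=0, Y=0, X=0) weight 1/504
  … 99 more
Group by W:
  weight(W=0) = 23/96
  weight(W=1) = 25/96
Total weight = 23/96 + 25/96 = 1/2
P(W=0 | obs) = 23/96 / 1/2 = 23/48
P(W=1 | obs) = 25/96 / 1/2 = 25/48

P(W = 1 | obs) = 25/48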